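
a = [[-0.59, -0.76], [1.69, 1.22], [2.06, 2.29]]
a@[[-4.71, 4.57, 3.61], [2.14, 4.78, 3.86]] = [[1.15, -6.33, -5.06], [-5.35, 13.55, 10.81], [-4.80, 20.36, 16.28]]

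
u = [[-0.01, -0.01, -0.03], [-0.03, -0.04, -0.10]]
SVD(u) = [[-0.28, -0.96], [-0.96, 0.28]] @ diag([0.1166001149365334, 0.002100761001922216]) @ [[0.27, 0.35, 0.90], [0.51, -0.84, 0.18]]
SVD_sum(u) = [[-0.01, -0.01, -0.03], [-0.03, -0.04, -0.1]] + [[-0.0, 0.00, -0.00], [0.00, -0.00, 0.0]]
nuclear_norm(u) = 0.12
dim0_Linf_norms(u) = [0.03, 0.04, 0.1]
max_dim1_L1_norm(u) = 0.17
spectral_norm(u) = 0.12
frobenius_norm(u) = 0.12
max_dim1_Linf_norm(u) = 0.1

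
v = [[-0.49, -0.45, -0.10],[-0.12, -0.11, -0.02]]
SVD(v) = [[-0.97, -0.24], [-0.24, 0.97]] @ diag([0.6924460575118905, 0.004296211847632072]) @ [[0.73, 0.67, 0.15], [-0.13, -0.07, 0.99]]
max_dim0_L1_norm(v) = 0.61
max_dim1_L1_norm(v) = 1.04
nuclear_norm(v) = 0.70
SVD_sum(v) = [[-0.49, -0.45, -0.10], [-0.12, -0.11, -0.02]] + [[0.00, 0.0, -0.0],[-0.0, -0.00, 0.00]]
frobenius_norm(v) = 0.69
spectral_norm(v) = 0.69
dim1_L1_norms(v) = [1.04, 0.25]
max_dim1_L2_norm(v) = 0.67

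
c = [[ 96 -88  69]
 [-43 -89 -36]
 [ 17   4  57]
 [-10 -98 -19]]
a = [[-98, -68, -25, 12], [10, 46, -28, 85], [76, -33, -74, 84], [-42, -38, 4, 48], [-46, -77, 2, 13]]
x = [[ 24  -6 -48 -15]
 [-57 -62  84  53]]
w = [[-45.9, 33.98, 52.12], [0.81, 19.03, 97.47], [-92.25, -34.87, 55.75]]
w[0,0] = -45.9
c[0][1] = -88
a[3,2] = 4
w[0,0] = -45.9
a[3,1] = -38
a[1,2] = -28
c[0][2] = 69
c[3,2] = -19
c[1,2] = -36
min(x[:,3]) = -15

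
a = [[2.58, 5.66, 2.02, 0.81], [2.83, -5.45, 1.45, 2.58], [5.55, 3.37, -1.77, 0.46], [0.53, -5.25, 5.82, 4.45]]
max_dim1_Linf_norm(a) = 5.82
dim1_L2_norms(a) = [6.59, 6.82, 6.75, 9.03]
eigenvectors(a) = [[0.62,0.33,0.09,-0.54],  [0.29,-0.11,-0.22,0.75],  [0.50,0.39,0.66,0.07],  [0.53,-0.85,-0.71,0.36]]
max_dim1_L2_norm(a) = 9.03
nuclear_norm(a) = 24.47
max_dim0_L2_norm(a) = 10.03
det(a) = 109.82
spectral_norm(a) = 11.51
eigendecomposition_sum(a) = [[3.37, 1.18, 2.25, 2.16], [1.61, 0.56, 1.07, 1.03], [2.72, 0.95, 1.81, 1.74], [2.91, 1.01, 1.94, 1.86]] + [[0.39, 0.52, -0.34, -0.42], [-0.13, -0.18, 0.12, 0.15], [0.47, 0.61, -0.4, -0.50], [-1.02, -1.35, 0.89, 1.1]] + [[0.31, 0.32, -0.44, -0.12], [-0.72, -0.75, 1.03, 0.29], [2.18, 2.27, -3.11, -0.88], [-2.36, -2.46, 3.36, 0.95]] + [[-1.49, 3.65, 0.55, -0.80], [2.08, -5.08, -0.77, 1.12], [0.19, -0.46, -0.07, 0.10], [1.01, -2.46, -0.37, 0.54]]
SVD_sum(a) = [[0.27,3.07,-1.58,-1.34], [-0.42,-4.84,2.49,2.1], [0.27,3.12,-1.61,-1.36], [-0.60,-6.93,3.57,3.01]] + [[3.74, 1.29, 1.54, 1.89], [1.85, 0.64, 0.76, 0.93], [4.03, 1.39, 1.66, 2.03], [2.18, 0.75, 0.9, 1.10]] + [[-1.46, 1.32, 2.01, 0.35], [1.36, -1.22, -1.87, -0.33], [1.28, -1.16, -1.77, -0.31], [-1.02, 0.92, 1.4, 0.25]] + [[0.03,-0.02,0.05,-0.09], [0.04,-0.02,0.07,-0.13], [-0.03,0.02,-0.05,0.10], [-0.03,0.02,-0.05,0.09]]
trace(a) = -0.19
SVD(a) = [[-0.32, -0.60, 0.57, -0.46], [0.51, -0.30, -0.53, -0.61], [-0.33, -0.65, -0.5, 0.47], [0.73, -0.35, 0.39, 0.44]] @ diag([11.513072063986595, 7.694980732558966, 5.009611628582192, 0.24745606836728226]) @ [[-0.07,  -0.83,  0.43,  0.36],[-0.81,  -0.28,  -0.33,  -0.41],[-0.51,  0.46,  0.71,  0.13],[-0.28,  0.15,  -0.45,  0.83]]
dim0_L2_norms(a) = [6.76, 10.03, 6.57, 5.23]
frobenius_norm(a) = 14.73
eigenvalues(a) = [7.6, 0.91, -2.6, -6.1]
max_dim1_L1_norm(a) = 16.05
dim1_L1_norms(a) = [11.07, 12.31, 11.15, 16.05]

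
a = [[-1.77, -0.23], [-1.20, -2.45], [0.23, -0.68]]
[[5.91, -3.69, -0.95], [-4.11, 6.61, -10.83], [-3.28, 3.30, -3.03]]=a @ [[-3.80, 2.60, -0.04],[3.54, -3.97, 4.44]]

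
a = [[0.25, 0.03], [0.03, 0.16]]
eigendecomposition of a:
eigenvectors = [[0.96, -0.29],  [0.29, 0.96]]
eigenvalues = [0.26, 0.15]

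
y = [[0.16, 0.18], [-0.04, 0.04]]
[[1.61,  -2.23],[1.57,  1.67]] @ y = [[0.35, 0.2],[0.18, 0.35]]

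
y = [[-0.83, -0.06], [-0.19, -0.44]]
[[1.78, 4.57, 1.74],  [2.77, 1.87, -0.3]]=y @ [[-1.75, -5.37, -2.21], [-5.54, -1.94, 1.63]]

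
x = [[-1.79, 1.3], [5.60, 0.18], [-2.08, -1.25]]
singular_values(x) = [6.24, 1.8]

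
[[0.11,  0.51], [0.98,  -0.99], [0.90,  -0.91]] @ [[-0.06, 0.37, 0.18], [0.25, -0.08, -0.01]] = [[0.12, -0.00, 0.01],[-0.31, 0.44, 0.19],[-0.28, 0.41, 0.17]]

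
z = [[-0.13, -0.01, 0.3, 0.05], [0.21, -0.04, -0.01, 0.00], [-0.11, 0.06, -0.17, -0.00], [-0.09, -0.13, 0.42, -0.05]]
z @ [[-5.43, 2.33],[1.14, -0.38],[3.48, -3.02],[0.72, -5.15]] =[[1.77, -1.46],[-1.22, 0.53],[0.07, 0.23],[1.77, -1.17]]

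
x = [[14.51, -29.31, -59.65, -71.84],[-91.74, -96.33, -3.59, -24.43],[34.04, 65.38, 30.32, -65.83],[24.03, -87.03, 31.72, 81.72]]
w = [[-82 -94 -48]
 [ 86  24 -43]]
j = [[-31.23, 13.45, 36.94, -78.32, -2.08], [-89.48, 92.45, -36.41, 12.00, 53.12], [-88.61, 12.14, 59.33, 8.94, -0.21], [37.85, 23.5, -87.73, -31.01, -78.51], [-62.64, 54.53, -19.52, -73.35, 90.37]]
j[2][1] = 12.14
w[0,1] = -94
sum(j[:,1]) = 196.07000000000002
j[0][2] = 36.94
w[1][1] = 24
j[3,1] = 23.5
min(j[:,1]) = 12.14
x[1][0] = -91.74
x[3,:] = [24.03, -87.03, 31.72, 81.72]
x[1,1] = -96.33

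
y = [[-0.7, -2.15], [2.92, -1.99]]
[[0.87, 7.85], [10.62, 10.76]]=y @ [[2.75,  0.98], [-1.3,  -3.97]]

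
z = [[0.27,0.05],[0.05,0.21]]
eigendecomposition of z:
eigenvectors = [[0.87, -0.49], [0.49, 0.87]]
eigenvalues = [0.3, 0.18]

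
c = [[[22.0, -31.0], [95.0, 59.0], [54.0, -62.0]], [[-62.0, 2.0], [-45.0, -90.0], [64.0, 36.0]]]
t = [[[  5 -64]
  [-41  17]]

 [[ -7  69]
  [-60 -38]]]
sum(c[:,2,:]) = 92.0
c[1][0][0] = -62.0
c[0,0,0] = 22.0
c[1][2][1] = 36.0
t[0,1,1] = 17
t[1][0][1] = 69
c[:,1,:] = [[95.0, 59.0], [-45.0, -90.0]]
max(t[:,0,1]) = 69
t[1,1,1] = -38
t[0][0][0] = 5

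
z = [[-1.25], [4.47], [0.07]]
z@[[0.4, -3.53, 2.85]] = [[-0.5, 4.41, -3.56], [1.79, -15.78, 12.74], [0.03, -0.25, 0.2]]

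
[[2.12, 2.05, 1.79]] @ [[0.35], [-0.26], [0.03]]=[[0.26]]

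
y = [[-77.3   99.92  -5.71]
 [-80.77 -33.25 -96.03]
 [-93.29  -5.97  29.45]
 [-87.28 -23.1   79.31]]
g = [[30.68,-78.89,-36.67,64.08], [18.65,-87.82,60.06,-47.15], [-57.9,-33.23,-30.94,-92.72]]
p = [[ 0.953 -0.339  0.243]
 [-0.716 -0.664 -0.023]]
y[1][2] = -96.03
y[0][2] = -5.71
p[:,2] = [0.243, -0.023]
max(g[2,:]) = -30.94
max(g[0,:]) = 64.08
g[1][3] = -47.15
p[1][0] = -0.716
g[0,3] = 64.08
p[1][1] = -0.664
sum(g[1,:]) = -56.259999999999984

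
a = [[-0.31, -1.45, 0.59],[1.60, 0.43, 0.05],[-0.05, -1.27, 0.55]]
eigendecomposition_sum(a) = [[(-0.16+0.72j), -0.73+0.15j, 0.30+0.04j], [(0.8+0.12j), 0.22+0.78j, 0.02-0.33j], [-0.02+0.68j, -0.63+0.25j, (0.27-0.01j)]] + [[-0.16-0.72j, (-0.73-0.15j), (0.3-0.04j)], [0.80-0.12j, 0.22-0.78j, (0.02+0.33j)], [(-0.02-0.68j), (-0.63-0.25j), 0.27+0.01j]] + [[0.00+0.00j,0j,(-0-0j)], [(-0-0j),-0.00-0.00j,0.00+0.00j], [-0.00-0.00j,-0.00-0.00j,0.00+0.00j]]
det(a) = 0.00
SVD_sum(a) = [[-0.67, -1.3, 0.47],[0.46, 0.89, -0.32],[-0.55, -1.07, 0.39]] + [[0.36, -0.15, 0.12], [1.14, -0.46, 0.37], [0.5, -0.20, 0.16]] + [[0.00,-0.00,-0.00], [0.0,-0.00,-0.00], [-0.00,0.0,0.00]]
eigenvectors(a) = [[0.04-0.57j,(0.04+0.57j),-0.14+0.00j], [-0.63+0.00j,-0.63-0.00j,(0.4+0j)], [-0.06-0.52j,-0.06+0.52j,0.91+0.00j]]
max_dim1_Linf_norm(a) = 1.6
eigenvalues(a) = [(0.33+1.49j), (0.33-1.49j), 0j]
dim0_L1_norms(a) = [1.96, 3.15, 1.19]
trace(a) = 0.67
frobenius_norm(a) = 2.69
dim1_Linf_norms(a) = [1.45, 1.6, 1.27]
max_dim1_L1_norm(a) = 2.35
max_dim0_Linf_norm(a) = 1.6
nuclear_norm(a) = 3.71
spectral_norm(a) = 2.25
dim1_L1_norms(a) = [2.35, 2.08, 1.87]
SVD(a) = [[-0.68, -0.28, -0.67], [0.46, -0.88, -0.11], [-0.56, -0.39, 0.73]] @ diag([2.25279731317845, 1.4618153948726273, 0.00013057312699139273]) @ [[0.44,0.85,-0.31], [-0.89,0.35,-0.29], [-0.14,0.40,0.91]]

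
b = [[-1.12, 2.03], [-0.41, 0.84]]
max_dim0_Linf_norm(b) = 2.03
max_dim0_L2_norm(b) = 2.2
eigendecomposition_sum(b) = [[-0.93,1.41], [-0.29,0.43]] + [[-0.19, 0.62], [-0.12, 0.41]]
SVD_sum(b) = [[-1.11, 2.04], [-0.45, 0.82]] + [[-0.01,-0.01], [0.04,0.02]]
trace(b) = -0.28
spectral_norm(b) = 2.50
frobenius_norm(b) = 2.50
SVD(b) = [[-0.93, -0.37], [-0.37, 0.93]] @ diag([2.4994230474890027, 0.04341001820760294]) @ [[0.48, -0.88], [0.88, 0.48]]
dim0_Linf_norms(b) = [1.12, 2.03]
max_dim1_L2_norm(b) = 2.32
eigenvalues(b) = [-0.5, 0.22]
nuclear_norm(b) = 2.54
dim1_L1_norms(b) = [3.15, 1.25]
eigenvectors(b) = [[-0.96, -0.83], [-0.29, -0.55]]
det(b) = -0.11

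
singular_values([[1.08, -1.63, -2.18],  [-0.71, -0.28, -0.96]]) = [3.0, 1.04]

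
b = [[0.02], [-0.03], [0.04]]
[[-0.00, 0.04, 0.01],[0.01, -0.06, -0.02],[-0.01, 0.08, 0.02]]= b @ [[-0.23, 1.98, 0.54]]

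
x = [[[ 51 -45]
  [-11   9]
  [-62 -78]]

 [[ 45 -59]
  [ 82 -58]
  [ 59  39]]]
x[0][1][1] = 9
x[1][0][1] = -59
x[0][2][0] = -62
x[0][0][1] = -45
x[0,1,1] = 9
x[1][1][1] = -58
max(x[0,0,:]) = 51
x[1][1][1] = -58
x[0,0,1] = -45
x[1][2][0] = 59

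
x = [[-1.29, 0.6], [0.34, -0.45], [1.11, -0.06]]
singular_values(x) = [1.83, 0.46]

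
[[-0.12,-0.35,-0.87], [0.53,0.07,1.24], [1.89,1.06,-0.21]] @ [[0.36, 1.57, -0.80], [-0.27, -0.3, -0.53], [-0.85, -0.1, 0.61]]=[[0.79, 0.00, -0.25],[-0.88, 0.69, 0.3],[0.57, 2.67, -2.2]]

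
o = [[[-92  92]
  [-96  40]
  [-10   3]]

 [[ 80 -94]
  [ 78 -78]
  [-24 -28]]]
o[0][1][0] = -96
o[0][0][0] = -92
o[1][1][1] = -78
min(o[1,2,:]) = -28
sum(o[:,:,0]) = -64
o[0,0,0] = -92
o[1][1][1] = -78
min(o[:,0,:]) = -94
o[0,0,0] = -92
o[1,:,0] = [80, 78, -24]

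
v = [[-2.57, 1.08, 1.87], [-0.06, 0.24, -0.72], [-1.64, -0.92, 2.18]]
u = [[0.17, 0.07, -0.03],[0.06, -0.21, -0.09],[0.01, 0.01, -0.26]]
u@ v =[[-0.39, 0.23, 0.2], [0.01, 0.1, 0.07], [0.4, 0.25, -0.56]]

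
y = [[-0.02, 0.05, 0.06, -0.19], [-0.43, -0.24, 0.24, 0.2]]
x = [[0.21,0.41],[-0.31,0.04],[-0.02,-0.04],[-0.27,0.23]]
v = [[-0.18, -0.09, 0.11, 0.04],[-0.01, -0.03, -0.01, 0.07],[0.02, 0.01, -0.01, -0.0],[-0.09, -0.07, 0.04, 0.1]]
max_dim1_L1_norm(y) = 1.11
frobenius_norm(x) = 0.66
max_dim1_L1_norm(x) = 0.62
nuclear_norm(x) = 0.94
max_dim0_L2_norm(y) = 0.43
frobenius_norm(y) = 0.62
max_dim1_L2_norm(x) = 0.46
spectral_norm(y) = 0.59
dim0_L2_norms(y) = [0.43, 0.25, 0.25, 0.28]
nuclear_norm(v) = 0.38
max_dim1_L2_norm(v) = 0.23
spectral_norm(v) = 0.28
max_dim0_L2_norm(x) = 0.47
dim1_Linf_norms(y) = [0.19, 0.43]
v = x @ y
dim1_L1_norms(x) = [0.62, 0.35, 0.06, 0.5]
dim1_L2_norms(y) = [0.21, 0.58]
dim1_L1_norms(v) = [0.42, 0.12, 0.04, 0.3]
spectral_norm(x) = 0.48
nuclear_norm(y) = 0.79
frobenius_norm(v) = 0.29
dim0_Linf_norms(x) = [0.31, 0.41]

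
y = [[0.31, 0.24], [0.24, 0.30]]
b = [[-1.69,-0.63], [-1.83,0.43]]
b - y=[[-2.0, -0.87],  [-2.07, 0.13]]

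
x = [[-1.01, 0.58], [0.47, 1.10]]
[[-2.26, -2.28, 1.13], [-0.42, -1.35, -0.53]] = x@[[1.62, 1.25, -1.12], [-1.07, -1.76, -0.00]]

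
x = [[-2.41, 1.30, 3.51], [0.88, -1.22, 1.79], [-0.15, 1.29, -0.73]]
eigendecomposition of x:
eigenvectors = [[-0.73+0.00j, -0.73-0.00j, (0.67+0j)], [0.15+0.55j, 0.15-0.55j, (0.62+0j)], [-0.01-0.37j, -0.01+0.37j, (0.41+0j)]]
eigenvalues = [(-2.65+0.8j), (-2.65-0.8j), (0.94+0j)]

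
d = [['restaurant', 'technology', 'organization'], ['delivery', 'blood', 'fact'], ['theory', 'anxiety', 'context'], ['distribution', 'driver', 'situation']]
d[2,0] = 'theory'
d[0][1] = 'technology'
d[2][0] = 'theory'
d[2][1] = 'anxiety'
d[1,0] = 'delivery'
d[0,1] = 'technology'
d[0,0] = 'restaurant'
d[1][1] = 'blood'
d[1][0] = 'delivery'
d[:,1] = ['technology', 'blood', 'anxiety', 'driver']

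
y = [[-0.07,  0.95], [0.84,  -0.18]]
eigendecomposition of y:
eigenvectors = [[0.75, -0.71],[0.66, 0.71]]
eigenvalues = [0.77, -1.02]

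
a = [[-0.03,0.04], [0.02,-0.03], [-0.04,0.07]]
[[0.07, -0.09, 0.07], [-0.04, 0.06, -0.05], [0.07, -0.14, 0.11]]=a @ [[-4.19, 1.67, -0.95], [-1.34, -1.00, 1.04]]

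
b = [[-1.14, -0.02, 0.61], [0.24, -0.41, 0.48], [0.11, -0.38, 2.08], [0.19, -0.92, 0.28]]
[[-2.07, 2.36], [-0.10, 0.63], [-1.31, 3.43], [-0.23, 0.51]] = b@[[1.47, -1.18], [0.36, -0.29], [-0.64, 1.66]]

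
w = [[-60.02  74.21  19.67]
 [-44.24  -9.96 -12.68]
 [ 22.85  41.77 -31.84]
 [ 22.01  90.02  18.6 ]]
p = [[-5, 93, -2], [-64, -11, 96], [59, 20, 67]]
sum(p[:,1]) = 102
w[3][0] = 22.01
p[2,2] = 67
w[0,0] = -60.02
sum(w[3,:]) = 130.63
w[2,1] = 41.77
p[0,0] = -5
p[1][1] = -11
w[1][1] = -9.96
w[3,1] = 90.02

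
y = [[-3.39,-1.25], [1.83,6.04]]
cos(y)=[[-1.05, -0.26], [0.39, 0.93]]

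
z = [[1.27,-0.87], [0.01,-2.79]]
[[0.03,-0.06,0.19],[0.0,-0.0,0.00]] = z@[[0.02, -0.05, 0.15], [-0.0, 0.00, -0.0]]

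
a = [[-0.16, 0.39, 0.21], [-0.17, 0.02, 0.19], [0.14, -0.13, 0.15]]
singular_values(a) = [0.51, 0.25, 0.16]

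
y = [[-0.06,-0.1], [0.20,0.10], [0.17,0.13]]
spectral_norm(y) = 0.33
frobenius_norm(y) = 0.33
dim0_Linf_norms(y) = [0.2, 0.13]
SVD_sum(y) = [[-0.09, -0.06], [0.18, 0.13], [0.18, 0.12]] + [[0.03, -0.04], [0.02, -0.03], [-0.01, 0.01]]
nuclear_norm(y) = 0.38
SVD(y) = [[-0.33,-0.82], [0.68,-0.55], [0.66,0.16]] @ diag([0.3255578486322215, 0.05841307382735162]) @ [[0.82, 0.57], [-0.57, 0.82]]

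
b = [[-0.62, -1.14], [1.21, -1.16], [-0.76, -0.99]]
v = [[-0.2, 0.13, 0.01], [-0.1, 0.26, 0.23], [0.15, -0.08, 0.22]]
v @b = [[0.27,0.07],[0.2,-0.42],[-0.36,-0.30]]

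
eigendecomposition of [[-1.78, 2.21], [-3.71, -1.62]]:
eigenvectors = [[-0.02+0.61j, (-0.02-0.61j)], [(-0.79+0j), -0.79-0.00j]]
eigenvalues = [(-1.7+2.86j), (-1.7-2.86j)]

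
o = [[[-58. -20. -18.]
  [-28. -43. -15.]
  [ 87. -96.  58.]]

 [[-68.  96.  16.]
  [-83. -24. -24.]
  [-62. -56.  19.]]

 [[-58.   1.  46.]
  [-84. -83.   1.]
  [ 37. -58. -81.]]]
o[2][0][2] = 46.0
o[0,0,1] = -20.0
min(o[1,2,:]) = -62.0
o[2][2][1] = -58.0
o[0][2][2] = 58.0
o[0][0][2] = -18.0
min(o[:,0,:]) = -68.0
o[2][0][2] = 46.0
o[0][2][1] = -96.0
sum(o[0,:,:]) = -133.0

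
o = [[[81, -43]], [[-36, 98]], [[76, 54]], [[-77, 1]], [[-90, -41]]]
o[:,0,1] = [-43, 98, 54, 1, -41]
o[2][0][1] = 54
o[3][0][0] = -77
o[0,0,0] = 81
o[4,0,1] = -41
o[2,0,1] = 54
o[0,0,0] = 81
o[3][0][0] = -77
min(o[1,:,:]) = -36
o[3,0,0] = -77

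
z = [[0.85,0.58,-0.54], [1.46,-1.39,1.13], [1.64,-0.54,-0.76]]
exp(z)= [[2.47, 0.63, -0.37], [1.97, 0.55, 0.09], [1.57, 0.16, 0.14]]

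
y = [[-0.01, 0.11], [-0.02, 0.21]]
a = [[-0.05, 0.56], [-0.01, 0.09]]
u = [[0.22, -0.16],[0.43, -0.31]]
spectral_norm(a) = 0.57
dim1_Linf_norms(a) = [0.56, 0.09]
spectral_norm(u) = 0.60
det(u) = 0.00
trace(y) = 0.20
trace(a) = 0.04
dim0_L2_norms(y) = [0.02, 0.24]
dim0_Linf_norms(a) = [0.05, 0.56]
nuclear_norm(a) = 0.57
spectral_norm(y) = 0.24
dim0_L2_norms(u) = [0.48, 0.35]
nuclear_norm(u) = 0.60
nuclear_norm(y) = 0.24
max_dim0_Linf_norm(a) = 0.56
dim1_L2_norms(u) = [0.27, 0.53]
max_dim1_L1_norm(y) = 0.23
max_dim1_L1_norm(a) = 0.61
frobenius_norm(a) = 0.57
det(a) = 0.00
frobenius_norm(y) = 0.24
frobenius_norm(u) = 0.60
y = u @ a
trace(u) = -0.09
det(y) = 0.00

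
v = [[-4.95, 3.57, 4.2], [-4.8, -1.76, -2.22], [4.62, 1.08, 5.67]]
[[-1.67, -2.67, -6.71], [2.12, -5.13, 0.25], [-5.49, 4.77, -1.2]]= v @ [[-0.16,0.89,0.43],[0.38,0.45,-0.8],[-0.91,0.03,-0.41]]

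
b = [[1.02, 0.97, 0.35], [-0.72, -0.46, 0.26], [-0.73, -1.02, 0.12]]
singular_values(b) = [2.05, 0.45, 0.28]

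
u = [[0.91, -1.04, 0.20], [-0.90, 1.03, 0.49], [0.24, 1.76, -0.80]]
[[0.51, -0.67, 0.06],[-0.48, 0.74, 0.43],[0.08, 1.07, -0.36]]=u @ [[0.54, -0.01, 0.04], [-0.01, 0.66, 0.11], [0.04, 0.11, 0.71]]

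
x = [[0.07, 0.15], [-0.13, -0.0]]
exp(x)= [[1.06, 0.15],[-0.13, 0.99]]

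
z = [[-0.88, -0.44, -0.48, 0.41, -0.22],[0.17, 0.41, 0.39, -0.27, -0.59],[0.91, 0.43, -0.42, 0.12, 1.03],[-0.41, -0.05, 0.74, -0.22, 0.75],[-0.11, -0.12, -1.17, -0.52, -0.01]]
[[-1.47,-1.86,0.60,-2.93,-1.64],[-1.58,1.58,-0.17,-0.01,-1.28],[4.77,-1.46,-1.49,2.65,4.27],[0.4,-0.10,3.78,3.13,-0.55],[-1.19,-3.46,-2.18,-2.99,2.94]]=z @ [[1.97, 2.04, -2.65, 1.07, 1.95],[0.36, -1.45, 0.69, 0.6, -0.28],[-0.17, 2.68, 2.12, 2.42, -2.03],[2.12, 0.56, -0.20, -0.1, -1.48],[2.42, -1.59, 1.49, 2.38, 1.88]]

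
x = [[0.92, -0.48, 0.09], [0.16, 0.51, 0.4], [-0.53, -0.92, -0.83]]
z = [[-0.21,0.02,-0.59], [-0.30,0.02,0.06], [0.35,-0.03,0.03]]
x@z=[[-0.02, 0.01, -0.57], [-0.05, 0.00, -0.05], [0.10, -0.00, 0.23]]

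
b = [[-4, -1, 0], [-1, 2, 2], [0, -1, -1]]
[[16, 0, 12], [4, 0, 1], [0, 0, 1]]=b@[[-4, 0, -3], [0, 0, 0], [0, 0, -1]]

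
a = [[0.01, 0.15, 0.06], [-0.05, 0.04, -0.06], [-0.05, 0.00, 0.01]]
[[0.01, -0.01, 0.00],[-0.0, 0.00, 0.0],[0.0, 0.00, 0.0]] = a@[[-0.04, -0.09, -0.03], [0.05, -0.06, 0.02], [0.11, -0.01, -0.02]]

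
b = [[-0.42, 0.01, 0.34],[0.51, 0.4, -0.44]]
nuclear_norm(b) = 1.16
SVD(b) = [[-0.54,0.84], [0.84,0.54]] @ diag([0.9203245610277537, 0.2424926851867337]) @ [[0.71, 0.36, -0.60], [-0.31, 0.93, 0.19]]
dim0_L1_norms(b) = [0.93, 0.41, 0.78]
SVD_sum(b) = [[-0.36,-0.18,0.30], [0.55,0.28,-0.46]] + [[-0.06, 0.19, 0.04], [-0.04, 0.12, 0.02]]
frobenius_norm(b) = 0.95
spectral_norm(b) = 0.92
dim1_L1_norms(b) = [0.77, 1.35]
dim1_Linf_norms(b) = [0.42, 0.51]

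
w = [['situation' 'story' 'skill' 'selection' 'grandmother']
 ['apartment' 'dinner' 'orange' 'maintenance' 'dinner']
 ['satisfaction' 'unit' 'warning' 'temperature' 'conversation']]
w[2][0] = 'satisfaction'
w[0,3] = 'selection'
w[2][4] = 'conversation'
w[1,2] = 'orange'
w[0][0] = 'situation'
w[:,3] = ['selection', 'maintenance', 'temperature']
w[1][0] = 'apartment'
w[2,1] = 'unit'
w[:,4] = ['grandmother', 'dinner', 'conversation']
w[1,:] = ['apartment', 'dinner', 'orange', 'maintenance', 'dinner']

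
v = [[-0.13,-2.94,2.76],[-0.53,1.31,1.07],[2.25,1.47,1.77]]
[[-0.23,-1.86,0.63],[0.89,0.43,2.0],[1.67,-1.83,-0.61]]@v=[[2.43, -0.83, -1.51], [4.16, 0.89, 6.46], [-0.62, -8.2, 1.57]]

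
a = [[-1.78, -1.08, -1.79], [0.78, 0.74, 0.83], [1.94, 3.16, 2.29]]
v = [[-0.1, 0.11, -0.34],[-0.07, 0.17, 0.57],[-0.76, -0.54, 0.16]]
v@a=[[-0.4, -0.89, -0.51], [1.36, 2.0, 1.57], [1.24, 0.93, 1.28]]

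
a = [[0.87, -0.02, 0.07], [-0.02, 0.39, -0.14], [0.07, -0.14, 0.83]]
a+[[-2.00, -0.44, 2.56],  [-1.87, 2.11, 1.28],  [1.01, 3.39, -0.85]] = [[-1.13, -0.46, 2.63],[-1.89, 2.5, 1.14],[1.08, 3.25, -0.02]]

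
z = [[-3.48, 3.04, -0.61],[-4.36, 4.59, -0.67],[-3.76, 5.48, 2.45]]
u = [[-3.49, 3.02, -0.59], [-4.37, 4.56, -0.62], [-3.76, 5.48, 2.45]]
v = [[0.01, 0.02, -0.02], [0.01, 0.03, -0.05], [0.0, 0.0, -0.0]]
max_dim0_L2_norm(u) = 7.74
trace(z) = 3.56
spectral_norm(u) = 10.26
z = v + u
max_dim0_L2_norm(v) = 0.05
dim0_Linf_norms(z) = [4.36, 5.48, 2.45]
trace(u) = 3.52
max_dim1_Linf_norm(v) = 0.05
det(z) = -7.73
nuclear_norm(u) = 13.15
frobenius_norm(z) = 10.60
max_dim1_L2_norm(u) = 7.08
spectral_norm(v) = 0.07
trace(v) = 0.04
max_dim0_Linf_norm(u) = 5.48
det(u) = -7.46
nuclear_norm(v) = 0.07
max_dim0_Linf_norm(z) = 5.48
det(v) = 0.00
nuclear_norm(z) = 13.19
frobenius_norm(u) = 10.59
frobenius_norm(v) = 0.07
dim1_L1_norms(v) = [0.05, 0.09, 0.0]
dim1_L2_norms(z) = [4.66, 6.37, 7.08]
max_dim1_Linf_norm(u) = 5.48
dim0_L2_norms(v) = [0.01, 0.04, 0.05]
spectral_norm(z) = 10.27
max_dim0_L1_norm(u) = 13.06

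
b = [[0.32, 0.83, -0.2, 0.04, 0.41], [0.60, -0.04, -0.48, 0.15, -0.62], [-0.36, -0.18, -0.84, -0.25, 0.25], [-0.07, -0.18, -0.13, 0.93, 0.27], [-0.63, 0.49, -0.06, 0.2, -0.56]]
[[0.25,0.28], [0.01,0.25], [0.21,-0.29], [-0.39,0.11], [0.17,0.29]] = b@[[-0.07, 0.15],[0.33, 0.4],[-0.19, 0.04],[-0.37, 0.28],[-0.05, -0.24]]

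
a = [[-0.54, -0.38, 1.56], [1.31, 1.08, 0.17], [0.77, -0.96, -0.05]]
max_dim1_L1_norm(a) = 2.56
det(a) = -3.39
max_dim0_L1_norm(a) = 2.62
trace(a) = 0.49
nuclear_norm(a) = 4.59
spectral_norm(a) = 1.94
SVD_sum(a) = [[-0.93, -0.71, 0.68], [0.95, 0.72, -0.69], [0.04, 0.03, -0.03]] + [[0.25, 0.47, 0.84], [0.25, 0.47, 0.83], [-0.08, -0.14, -0.25]] + [[0.14,-0.15,0.04], [0.11,-0.11,0.03], [0.81,-0.85,0.23]]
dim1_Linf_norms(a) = [1.56, 1.31, 0.96]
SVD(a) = [[-0.7, -0.69, 0.17], [0.71, -0.69, 0.13], [0.03, 0.21, 0.98]] @ diag([1.9352506768299642, 1.4363096915563218, 1.2205815367154094]) @ [[0.69,0.52,-0.50],[-0.25,-0.47,-0.84],[0.68,-0.71,0.19]]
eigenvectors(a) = [[-0.75+0.00j, (-0+0.49j), (-0-0.49j)], [(0.33+0j), 0.70+0.00j, (0.7-0j)], [0.58+0.00j, (-0.15+0.49j), (-0.15-0.49j)]]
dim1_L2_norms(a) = [1.69, 1.71, 1.23]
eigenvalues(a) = [(-1.59+0j), (1.04+1.03j), (1.04-1.03j)]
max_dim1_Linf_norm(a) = 1.56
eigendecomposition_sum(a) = [[(-0.85+0j), (0.18+0j), (0.84-0j)], [(0.38-0j), (-0.08-0j), -0.37+0.00j], [(0.66-0j), (-0.14-0j), -0.66+0.00j]] + [[0.15+0.33j, -0.28+0.40j, (0.36+0.19j)], [(0.47-0.22j), 0.58+0.40j, (0.27-0.52j)], [0.05+0.38j, (-0.41+0.32j), 0.30+0.30j]] + [[(0.15-0.33j), (-0.28-0.4j), (0.36-0.19j)], [(0.47+0.22j), 0.58-0.40j, 0.27+0.52j], [0.05-0.38j, (-0.41-0.32j), (0.3-0.3j)]]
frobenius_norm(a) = 2.70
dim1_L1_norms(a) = [2.48, 2.56, 1.78]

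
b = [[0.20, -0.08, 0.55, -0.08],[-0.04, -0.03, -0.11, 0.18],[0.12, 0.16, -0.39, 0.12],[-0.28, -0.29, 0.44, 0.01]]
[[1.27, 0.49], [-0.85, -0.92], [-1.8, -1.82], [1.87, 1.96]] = b @ [[-4.00, -4.32], [3.14, -0.19], [3.83, 1.69], [-2.72, -5.07]]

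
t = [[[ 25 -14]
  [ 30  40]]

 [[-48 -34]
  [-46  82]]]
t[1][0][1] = -34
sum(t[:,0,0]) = -23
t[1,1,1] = 82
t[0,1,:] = [30, 40]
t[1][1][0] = -46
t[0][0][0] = 25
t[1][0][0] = -48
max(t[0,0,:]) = 25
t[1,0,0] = -48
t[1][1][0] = -46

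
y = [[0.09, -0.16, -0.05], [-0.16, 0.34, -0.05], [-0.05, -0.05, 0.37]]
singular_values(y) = [0.43, 0.37, 0.0]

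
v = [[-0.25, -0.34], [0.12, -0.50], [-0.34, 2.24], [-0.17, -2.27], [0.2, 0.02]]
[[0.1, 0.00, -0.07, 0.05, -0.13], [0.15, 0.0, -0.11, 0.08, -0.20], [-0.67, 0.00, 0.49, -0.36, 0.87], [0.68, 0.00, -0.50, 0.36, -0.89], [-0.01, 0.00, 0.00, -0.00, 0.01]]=v @ [[-0.00, -0.00, 0.00, -0.00, 0.0],[-0.3, -0.0, 0.22, -0.16, 0.39]]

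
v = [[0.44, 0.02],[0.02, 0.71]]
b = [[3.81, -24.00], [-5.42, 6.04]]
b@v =[[1.20, -16.96],[-2.26, 4.18]]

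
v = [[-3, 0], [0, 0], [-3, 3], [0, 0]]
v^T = [[-3, 0, -3, 0], [0, 0, 3, 0]]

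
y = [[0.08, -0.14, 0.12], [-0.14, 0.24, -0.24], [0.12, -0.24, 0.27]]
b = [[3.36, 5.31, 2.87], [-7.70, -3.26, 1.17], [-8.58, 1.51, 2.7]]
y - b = [[-3.28,-5.45,-2.75], [7.56,3.5,-1.41], [8.70,-1.75,-2.43]]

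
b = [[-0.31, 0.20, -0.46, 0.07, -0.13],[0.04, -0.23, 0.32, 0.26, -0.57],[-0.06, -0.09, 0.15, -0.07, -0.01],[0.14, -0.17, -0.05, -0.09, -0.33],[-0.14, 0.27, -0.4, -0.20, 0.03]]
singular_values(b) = [0.95, 0.62, 0.32, 0.16, 0.1]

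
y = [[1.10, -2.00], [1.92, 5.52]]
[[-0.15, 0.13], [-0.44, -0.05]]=y@[[-0.17, 0.06],[-0.02, -0.03]]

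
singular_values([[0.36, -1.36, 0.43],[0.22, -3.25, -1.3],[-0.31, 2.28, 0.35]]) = [4.36, 0.95, 0.0]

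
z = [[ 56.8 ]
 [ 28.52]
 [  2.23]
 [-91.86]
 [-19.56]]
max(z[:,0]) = 56.8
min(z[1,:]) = 28.52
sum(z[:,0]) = -23.87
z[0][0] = 56.8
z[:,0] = [56.8, 28.52, 2.23, -91.86, -19.56]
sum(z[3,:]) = -91.86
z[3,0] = -91.86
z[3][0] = -91.86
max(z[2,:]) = 2.23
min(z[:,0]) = -91.86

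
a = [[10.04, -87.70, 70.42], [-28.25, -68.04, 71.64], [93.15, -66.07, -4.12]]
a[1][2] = 71.64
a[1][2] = 71.64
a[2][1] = -66.07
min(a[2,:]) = -66.07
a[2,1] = -66.07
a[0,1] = -87.7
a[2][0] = 93.15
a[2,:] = [93.15, -66.07, -4.12]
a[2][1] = -66.07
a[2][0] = 93.15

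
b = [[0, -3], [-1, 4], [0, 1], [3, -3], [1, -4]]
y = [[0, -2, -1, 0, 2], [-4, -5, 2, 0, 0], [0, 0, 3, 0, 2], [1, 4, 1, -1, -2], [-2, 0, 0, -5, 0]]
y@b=[[4, -17], [5, -6], [2, -5], [-9, 25], [-15, 21]]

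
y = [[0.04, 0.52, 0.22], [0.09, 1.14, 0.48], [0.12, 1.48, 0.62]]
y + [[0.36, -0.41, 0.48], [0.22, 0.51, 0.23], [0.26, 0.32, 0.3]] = [[0.4, 0.11, 0.70], [0.31, 1.65, 0.71], [0.38, 1.8, 0.92]]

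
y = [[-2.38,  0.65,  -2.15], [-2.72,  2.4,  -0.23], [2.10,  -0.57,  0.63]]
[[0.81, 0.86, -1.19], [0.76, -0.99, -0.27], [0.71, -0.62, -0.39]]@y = [[-6.77, 3.27, -2.69], [0.32, -1.73, -1.58], [-0.82, -0.80, -1.63]]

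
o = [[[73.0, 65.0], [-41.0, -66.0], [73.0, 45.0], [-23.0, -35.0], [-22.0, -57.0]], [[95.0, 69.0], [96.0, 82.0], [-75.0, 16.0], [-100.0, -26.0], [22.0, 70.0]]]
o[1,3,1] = -26.0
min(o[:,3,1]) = -35.0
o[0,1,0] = -41.0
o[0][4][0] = -22.0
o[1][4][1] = 70.0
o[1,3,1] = -26.0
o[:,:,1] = [[65.0, -66.0, 45.0, -35.0, -57.0], [69.0, 82.0, 16.0, -26.0, 70.0]]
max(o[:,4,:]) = 70.0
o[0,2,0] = 73.0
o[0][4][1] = -57.0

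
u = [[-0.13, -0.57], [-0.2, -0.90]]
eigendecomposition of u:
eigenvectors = [[0.98,0.54], [-0.22,0.84]]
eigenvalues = [-0.0, -1.03]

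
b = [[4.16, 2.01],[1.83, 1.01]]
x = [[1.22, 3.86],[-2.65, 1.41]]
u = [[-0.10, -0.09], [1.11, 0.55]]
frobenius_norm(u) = 1.25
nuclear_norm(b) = 5.17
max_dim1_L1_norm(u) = 1.66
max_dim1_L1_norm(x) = 5.08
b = x @ u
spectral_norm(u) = 1.25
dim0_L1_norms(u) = [1.21, 0.64]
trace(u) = 0.45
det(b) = 0.52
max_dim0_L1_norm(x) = 5.27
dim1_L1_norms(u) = [0.19, 1.66]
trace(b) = 5.17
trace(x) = 2.63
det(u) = 0.04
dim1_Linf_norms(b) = [4.16, 1.83]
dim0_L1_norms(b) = [5.99, 3.02]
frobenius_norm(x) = 5.04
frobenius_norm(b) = 5.07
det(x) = 11.95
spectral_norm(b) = 5.07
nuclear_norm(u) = 1.28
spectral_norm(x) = 4.12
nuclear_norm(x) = 7.02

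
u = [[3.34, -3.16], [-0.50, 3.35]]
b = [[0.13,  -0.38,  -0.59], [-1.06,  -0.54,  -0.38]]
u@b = [[3.78, 0.44, -0.77], [-3.62, -1.62, -0.98]]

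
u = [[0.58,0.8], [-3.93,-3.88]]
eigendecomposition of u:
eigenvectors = [[0.67, -0.22], [-0.74, 0.98]]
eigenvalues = [-0.3, -3.0]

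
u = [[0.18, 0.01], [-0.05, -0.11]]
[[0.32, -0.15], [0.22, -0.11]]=u@[[1.94, -0.89], [-2.88, 1.38]]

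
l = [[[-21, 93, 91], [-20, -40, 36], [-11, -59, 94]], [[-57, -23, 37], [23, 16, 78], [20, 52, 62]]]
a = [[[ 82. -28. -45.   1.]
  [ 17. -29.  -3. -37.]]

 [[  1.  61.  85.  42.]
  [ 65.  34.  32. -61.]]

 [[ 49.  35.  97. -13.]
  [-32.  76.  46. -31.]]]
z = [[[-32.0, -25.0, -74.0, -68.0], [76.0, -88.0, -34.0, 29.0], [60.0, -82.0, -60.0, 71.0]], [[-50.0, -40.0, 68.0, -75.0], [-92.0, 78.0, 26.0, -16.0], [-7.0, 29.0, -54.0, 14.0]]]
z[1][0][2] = 68.0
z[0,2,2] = -60.0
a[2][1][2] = 46.0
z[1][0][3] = -75.0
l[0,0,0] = -21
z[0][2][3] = 71.0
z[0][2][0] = 60.0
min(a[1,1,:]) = -61.0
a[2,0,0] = 49.0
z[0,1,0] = 76.0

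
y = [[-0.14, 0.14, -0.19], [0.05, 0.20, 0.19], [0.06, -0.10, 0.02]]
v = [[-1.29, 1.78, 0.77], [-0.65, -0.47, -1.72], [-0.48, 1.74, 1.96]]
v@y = [[0.32, 0.1, 0.6],[-0.04, -0.01, -0.00],[0.27, 0.08, 0.46]]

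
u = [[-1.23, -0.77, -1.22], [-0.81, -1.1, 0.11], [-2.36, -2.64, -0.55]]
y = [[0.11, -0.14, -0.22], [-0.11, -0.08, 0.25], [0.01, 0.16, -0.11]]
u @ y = [[-0.06, 0.04, 0.21], [0.03, 0.22, -0.11], [0.03, 0.45, -0.08]]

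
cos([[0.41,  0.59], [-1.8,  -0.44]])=[[1.48, 0.01], [-0.03, 1.47]]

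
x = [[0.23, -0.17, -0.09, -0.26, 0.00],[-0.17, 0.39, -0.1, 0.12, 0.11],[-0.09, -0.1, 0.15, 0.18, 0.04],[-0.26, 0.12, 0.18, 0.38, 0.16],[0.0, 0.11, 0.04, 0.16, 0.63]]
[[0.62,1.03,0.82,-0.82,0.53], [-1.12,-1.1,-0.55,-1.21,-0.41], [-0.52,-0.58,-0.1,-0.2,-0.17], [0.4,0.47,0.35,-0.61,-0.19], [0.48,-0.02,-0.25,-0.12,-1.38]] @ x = [[0.11, 0.17, -0.16, -0.12, 0.35], [0.29, -0.37, -0.11, -0.47, -0.59], [0.04, -0.17, 0.05, -0.06, -0.21], [0.14, -0.01, -0.15, -0.25, -0.15], [0.17, -0.23, -0.16, -0.44, -0.9]]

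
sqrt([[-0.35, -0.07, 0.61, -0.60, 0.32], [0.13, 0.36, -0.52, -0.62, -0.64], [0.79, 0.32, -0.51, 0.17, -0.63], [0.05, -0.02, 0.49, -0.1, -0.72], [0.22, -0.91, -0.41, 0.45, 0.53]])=[[0.33+0.43j, (0.03+0.05j), 0.16-0.53j, -0.27+0.34j, 0.14-0.11j], [-0.02-0.12j, (0.62+0.34j), -0.15+0.15j, (-0.49+0.22j), -0.40+0.39j], [(0.3-0.48j), 0.14+0.05j, 0.37+0.60j, (-0.03-0.28j), (-0.35+0.24j)], [0.05+0.13j, (-0.09+0.24j), 0.35-0.16j, 0.41+0.30j, (-0.42+0.19j)], [-0.02-0.19j, (-0.53+0.21j), (-0.16+0.24j), (0.11+0.06j), (0.76+0.29j)]]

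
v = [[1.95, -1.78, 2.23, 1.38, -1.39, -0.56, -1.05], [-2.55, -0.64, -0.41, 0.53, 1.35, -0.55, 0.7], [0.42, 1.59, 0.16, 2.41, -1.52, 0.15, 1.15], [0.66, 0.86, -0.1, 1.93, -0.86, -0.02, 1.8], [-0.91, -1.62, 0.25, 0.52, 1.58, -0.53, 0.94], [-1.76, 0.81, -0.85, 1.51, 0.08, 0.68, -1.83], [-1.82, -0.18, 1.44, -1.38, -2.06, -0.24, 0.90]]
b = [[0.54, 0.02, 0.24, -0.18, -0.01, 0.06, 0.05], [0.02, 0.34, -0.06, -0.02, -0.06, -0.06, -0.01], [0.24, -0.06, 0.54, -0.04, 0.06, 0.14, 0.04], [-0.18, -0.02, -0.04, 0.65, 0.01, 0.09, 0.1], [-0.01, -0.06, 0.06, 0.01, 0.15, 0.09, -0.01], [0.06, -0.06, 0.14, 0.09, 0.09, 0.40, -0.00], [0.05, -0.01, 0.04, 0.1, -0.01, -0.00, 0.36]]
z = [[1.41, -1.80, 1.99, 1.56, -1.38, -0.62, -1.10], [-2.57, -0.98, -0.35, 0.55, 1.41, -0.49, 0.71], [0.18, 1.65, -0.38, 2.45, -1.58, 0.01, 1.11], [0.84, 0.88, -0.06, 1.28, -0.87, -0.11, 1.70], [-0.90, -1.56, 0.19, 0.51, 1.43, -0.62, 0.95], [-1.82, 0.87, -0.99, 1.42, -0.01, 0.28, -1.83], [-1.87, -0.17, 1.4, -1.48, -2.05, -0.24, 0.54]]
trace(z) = 3.58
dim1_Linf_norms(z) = [1.99, 2.57, 2.45, 1.7, 1.56, 1.83, 2.05]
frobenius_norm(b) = 1.32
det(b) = 0.00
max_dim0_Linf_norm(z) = 2.57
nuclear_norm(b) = 2.98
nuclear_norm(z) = 19.13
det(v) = -49.27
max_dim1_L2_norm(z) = 3.89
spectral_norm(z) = 4.80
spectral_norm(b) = 0.90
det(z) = -0.00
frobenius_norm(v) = 8.87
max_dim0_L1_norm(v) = 10.07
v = b + z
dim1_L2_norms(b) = [0.62, 0.36, 0.62, 0.69, 0.2, 0.45, 0.38]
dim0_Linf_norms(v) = [2.55, 1.78, 2.23, 2.41, 2.06, 0.68, 1.83]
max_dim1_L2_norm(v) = 4.15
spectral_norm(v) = 5.11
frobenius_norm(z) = 8.65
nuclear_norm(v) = 19.97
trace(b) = 2.98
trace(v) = 6.56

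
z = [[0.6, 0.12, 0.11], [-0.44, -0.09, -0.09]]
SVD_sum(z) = [[0.60, 0.12, 0.11], [-0.44, -0.09, -0.08]] + [[0.0, -0.00, -0.0], [0.0, -0.0, -0.01]]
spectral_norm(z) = 0.77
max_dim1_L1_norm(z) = 0.83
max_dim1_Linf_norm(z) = 0.6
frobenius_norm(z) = 0.77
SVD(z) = [[-0.81, 0.59], [0.59, 0.81]] @ diag([0.7721681361109594, 0.007507967429804974]) @ [[-0.96,  -0.19,  -0.18], [0.22,  -0.17,  -0.96]]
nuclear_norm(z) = 0.78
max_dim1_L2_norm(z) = 0.62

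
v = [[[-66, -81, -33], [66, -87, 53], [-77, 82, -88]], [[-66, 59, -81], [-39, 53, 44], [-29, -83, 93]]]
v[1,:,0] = [-66, -39, -29]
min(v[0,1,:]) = -87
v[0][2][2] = -88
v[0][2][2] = -88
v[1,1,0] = -39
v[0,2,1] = 82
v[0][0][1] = -81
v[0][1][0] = 66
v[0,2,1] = 82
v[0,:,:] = [[-66, -81, -33], [66, -87, 53], [-77, 82, -88]]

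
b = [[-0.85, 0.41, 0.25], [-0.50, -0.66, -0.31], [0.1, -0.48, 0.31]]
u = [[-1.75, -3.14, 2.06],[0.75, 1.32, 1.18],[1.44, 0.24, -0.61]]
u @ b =[[3.26, 0.37, 1.17],[-1.18, -1.13, 0.14],[-1.4, 0.72, 0.10]]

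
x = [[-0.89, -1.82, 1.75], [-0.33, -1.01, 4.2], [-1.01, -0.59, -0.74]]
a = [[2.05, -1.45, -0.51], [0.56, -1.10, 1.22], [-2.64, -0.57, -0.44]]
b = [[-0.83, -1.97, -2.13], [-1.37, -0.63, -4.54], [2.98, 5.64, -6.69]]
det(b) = 32.42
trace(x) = -2.64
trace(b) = -8.15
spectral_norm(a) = 3.48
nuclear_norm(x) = 7.20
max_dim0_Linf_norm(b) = 6.69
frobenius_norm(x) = 5.28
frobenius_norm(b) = 10.84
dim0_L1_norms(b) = [5.18, 8.24, 13.36]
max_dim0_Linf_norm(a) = 2.64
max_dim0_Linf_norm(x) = 4.2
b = a @ x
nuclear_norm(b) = 15.22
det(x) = 3.85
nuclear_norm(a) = 6.61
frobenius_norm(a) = 4.13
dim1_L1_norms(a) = [4.01, 2.88, 3.65]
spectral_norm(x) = 4.92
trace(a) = 0.51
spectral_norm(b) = 9.65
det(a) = 8.37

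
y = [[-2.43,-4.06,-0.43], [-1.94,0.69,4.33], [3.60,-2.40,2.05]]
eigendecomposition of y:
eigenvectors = [[0.83+0.00j, -0.16-0.37j, -0.16+0.37j], [(0.5+0j), (-0.1+0.61j), (-0.1-0.61j)], [-0.26+0.00j, -0.68+0.00j, -0.68-0.00j]]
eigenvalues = [(-4.76+0j), (2.53+4.06j), (2.53-4.06j)]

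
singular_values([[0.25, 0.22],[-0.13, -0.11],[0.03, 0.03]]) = [0.38, 0.0]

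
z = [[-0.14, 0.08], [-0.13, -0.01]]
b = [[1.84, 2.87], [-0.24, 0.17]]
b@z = [[-0.63, 0.12],[0.01, -0.02]]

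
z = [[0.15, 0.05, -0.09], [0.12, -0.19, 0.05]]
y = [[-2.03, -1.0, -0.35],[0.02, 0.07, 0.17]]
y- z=[[-2.18, -1.05, -0.26], [-0.10, 0.26, 0.12]]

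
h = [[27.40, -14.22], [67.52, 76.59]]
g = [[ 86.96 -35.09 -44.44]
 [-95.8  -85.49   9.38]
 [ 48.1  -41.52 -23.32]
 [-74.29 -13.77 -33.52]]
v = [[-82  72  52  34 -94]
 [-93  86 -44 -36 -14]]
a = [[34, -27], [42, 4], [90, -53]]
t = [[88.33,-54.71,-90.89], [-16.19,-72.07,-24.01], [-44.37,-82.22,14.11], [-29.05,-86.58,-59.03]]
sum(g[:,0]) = -35.03000000000001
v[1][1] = 86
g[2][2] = -23.32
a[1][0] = 42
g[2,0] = 48.1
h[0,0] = 27.4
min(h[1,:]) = 67.52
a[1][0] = 42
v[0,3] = 34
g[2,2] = -23.32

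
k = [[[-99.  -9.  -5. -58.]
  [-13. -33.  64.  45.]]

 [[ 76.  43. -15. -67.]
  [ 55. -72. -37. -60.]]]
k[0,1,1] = -33.0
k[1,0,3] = -67.0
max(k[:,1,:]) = 64.0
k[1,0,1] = 43.0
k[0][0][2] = -5.0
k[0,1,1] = -33.0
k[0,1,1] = -33.0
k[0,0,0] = -99.0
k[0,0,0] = -99.0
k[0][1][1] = -33.0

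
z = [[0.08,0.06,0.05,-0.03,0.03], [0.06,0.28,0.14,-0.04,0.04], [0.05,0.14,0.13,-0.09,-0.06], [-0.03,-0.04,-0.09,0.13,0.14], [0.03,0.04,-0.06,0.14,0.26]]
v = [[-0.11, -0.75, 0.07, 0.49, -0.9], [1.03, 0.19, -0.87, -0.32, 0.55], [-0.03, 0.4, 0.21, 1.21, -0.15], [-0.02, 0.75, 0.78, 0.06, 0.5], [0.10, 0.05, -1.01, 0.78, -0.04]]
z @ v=[[0.06, -0.05, -0.09, 0.10, -0.06], [0.28, 0.04, -0.28, 0.14, 0.06], [0.13, -0.03, -0.10, 0.08, -0.03], [-0.02, 0.08, -0.03, 0.01, 0.08], [0.06, 0.08, -0.20, 0.14, 0.06]]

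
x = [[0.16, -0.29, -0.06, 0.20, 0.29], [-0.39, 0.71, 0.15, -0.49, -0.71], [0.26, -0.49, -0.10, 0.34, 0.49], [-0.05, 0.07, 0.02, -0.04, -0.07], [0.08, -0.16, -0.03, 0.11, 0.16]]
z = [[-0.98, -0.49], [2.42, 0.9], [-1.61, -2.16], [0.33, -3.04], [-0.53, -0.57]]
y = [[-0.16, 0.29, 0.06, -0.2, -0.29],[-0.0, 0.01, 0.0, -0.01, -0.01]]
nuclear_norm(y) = 0.49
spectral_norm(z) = 4.32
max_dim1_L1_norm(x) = 2.45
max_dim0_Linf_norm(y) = 0.29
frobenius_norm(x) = 1.56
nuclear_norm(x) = 1.58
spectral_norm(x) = 1.56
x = z @ y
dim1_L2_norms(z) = [1.1, 2.58, 2.69, 3.06, 0.78]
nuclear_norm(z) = 6.86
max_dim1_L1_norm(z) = 3.77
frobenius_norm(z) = 5.01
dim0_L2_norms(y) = [0.16, 0.29, 0.06, 0.2, 0.29]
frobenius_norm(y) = 0.49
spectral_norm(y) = 0.49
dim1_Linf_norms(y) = [0.29, 0.01]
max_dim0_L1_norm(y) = 0.3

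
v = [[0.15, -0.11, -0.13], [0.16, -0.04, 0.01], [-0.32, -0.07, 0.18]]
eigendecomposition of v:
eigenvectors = [[-0.46+0.00j, (-0.03-0.45j), (-0.03+0.45j)],[-0.16+0.00j, -0.64+0.00j, (-0.64-0j)],[0.87+0.00j, (0.09-0.61j), 0.09+0.61j]]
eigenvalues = [(0.36+0j), (-0.04+0.12j), (-0.04-0.12j)]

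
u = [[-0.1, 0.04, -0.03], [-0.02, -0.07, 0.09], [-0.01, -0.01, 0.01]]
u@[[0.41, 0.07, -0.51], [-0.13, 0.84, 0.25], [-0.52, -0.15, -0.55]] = [[-0.03, 0.03, 0.08], [-0.05, -0.07, -0.06], [-0.01, -0.01, -0.0]]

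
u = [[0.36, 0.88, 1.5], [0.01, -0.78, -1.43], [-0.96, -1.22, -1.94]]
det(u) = 0.000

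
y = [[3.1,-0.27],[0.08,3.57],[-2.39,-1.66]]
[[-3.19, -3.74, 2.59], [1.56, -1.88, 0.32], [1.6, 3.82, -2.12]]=y@[[-0.99,-1.25,0.84],  [0.46,-0.5,0.07]]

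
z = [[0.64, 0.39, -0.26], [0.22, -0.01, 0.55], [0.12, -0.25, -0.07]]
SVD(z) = [[-1.0,-0.02,0.0],[0.02,-1.0,0.04],[0.0,0.04,1.00]] @ diag([0.7933745740847553, 0.5926315566289574, 0.2853850439027452]) @ [[-0.80,-0.49,0.34], [-0.39,-0.01,-0.92], [0.46,-0.87,-0.18]]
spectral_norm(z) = 0.79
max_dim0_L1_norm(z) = 0.98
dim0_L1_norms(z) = [0.98, 0.65, 0.88]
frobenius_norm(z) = 1.03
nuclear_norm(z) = 1.67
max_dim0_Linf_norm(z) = 0.64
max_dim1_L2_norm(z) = 0.79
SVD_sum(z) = [[0.63,0.39,-0.27], [-0.01,-0.01,0.01], [-0.00,-0.0,0.0]] + [[0.0, 0.0, 0.01], [0.23, 0.01, 0.55], [-0.01, -0.0, -0.02]] + [[0.00, -0.00, -0.00],[0.00, -0.01, -0.00],[0.13, -0.25, -0.05]]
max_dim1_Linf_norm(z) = 0.64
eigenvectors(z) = [[0.95+0.00j, -0.37-0.01j, -0.37+0.01j],[0.31+0.00j, 0.74+0.00j, (0.74-0j)],[0.05+0.00j, (0.03+0.56j), (0.03-0.56j)]]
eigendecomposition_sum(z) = [[(0.65+0j), (0.33+0j), (0.01-0j)],[(0.21+0j), 0.11+0.00j, -0j],[(0.03+0j), (0.02+0j), 0.00-0.00j]] + [[(-0+0.03j),  (0.03-0.09j),  -0.14-0.04j], [0.01-0.06j,  -0.06+0.17j,  (0.27+0.06j)], [(0.04+0j),  (-0.13-0.04j),  -0.04+0.21j]] + [[-0.00-0.03j, 0.03+0.09j, -0.14+0.04j],[0.01+0.06j, -0.06-0.17j, 0.27-0.06j],[0.04-0.00j, (-0.13+0.04j), -0.04-0.21j]]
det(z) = 0.13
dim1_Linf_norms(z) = [0.64, 0.55, 0.25]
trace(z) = 0.56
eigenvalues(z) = [(0.75+0j), (-0.1+0.41j), (-0.1-0.41j)]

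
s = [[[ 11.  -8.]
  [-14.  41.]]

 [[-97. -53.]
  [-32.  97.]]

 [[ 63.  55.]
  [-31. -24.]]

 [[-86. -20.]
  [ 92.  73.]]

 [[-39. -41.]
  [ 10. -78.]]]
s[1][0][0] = -97.0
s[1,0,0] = -97.0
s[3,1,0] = 92.0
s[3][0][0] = -86.0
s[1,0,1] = -53.0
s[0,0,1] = -8.0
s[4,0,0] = -39.0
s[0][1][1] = 41.0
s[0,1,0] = -14.0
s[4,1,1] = -78.0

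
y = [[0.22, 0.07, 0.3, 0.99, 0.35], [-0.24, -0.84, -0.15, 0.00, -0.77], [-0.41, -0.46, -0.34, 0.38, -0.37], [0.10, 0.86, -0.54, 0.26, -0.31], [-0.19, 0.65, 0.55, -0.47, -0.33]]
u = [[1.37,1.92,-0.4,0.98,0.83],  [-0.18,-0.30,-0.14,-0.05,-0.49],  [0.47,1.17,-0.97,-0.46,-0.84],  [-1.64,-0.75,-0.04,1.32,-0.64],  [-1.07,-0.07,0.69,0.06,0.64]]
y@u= [[-1.57, -0.01, -0.19, 1.4, -0.51], [0.58, -0.33, -0.17, -0.17, -0.15], [-0.87, -1.31, 0.29, 0.26, -0.31], [-0.37, -0.87, 0.14, 0.63, -0.25], [1.01, 0.46, -0.76, -1.11, -0.85]]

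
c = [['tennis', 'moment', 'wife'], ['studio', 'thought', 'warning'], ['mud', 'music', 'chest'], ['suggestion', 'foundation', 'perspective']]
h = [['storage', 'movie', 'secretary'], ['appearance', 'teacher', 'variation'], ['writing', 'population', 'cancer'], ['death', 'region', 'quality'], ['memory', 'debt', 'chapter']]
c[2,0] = 'mud'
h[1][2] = 'variation'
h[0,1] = 'movie'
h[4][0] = 'memory'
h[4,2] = 'chapter'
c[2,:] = ['mud', 'music', 'chest']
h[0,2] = 'secretary'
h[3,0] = 'death'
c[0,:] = ['tennis', 'moment', 'wife']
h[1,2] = 'variation'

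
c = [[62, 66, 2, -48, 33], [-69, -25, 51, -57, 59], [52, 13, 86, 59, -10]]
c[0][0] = 62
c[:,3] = [-48, -57, 59]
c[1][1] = -25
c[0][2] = 2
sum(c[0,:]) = 115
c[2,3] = 59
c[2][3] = 59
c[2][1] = 13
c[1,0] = -69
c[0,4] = 33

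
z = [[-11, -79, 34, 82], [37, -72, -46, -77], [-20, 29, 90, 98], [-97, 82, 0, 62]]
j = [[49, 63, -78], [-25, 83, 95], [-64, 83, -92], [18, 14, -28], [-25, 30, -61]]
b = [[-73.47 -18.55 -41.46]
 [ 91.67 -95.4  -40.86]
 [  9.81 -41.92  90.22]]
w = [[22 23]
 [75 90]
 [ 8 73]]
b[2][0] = 9.81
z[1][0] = 37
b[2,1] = -41.92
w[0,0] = 22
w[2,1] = 73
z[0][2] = 34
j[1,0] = -25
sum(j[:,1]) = 273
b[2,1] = -41.92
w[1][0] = 75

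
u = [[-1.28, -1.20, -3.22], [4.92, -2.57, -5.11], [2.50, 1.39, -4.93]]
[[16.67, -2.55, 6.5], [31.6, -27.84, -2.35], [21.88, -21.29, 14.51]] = u @ [[0.56, -3.48, -1.49], [-1.90, -0.58, 3.47], [-4.69, 2.39, -2.72]]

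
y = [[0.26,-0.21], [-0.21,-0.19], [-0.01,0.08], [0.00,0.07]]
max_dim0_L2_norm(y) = 0.33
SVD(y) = [[-0.95,-0.21], [0.27,-0.93], [0.14,0.23], [0.1,0.21]] @ diag([0.3466664312063558, 0.28830953066912124]) @ [[-0.88, 0.48], [0.48, 0.88]]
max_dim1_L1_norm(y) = 0.47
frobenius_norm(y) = 0.45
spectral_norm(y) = 0.35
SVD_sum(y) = [[0.29, -0.16], [-0.08, 0.04], [-0.04, 0.02], [-0.03, 0.02]] + [[-0.03,-0.05], [-0.13,-0.23], [0.03,0.06], [0.03,0.05]]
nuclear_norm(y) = 0.63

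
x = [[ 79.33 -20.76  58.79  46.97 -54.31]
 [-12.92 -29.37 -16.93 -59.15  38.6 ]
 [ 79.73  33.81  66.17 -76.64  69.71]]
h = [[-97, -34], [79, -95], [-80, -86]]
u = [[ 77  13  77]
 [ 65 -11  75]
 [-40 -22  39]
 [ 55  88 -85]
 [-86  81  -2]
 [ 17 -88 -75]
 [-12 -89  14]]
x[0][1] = -20.76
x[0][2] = 58.79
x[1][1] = -29.37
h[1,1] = -95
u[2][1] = -22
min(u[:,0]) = -86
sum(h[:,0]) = -98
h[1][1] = -95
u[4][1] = 81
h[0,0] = -97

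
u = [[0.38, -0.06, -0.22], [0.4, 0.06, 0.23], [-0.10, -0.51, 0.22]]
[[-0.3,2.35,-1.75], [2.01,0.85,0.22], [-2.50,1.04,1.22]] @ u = [[1.0, 1.05, 0.22], [1.08, -0.18, -0.2], [-0.66, -0.41, 1.06]]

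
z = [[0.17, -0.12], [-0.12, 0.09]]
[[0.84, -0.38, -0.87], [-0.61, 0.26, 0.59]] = z @ [[1.91, -2.91, -8.19], [-4.26, -0.97, -4.32]]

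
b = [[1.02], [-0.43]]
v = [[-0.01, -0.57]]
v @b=[[0.23]]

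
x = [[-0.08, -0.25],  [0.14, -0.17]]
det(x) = 0.05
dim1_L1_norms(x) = [0.33, 0.31]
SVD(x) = [[0.81,0.59], [0.59,-0.81]] @ diag([0.30268804845576885, 0.16056134442024994]) @ [[0.06, -1.00], [-1.00, -0.06]]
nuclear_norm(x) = 0.46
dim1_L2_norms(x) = [0.26, 0.22]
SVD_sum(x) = [[0.01, -0.24], [0.01, -0.18]] + [[-0.09, -0.01],[0.13, 0.01]]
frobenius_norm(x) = 0.34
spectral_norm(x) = 0.30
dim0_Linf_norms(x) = [0.14, 0.25]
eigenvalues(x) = [(-0.12+0.18j), (-0.12-0.18j)]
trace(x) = -0.25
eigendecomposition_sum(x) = [[(-0.04+0.11j), (-0.12-0.09j)], [0.07+0.05j, -0.08+0.08j]] + [[-0.04-0.11j, (-0.12+0.09j)], [(0.07-0.05j), (-0.08-0.08j)]]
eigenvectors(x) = [[(0.8+0j), 0.80-0.00j],[0.14-0.58j, (0.14+0.58j)]]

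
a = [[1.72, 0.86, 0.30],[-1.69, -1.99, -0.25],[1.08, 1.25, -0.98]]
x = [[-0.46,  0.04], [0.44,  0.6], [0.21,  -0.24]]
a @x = [[-0.35,0.51],  [-0.15,-1.20],  [-0.15,1.03]]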